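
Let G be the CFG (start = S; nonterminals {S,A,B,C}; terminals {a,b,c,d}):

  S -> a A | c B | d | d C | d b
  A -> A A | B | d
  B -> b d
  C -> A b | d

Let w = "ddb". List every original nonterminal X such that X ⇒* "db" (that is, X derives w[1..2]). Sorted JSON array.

Convert to CNF:
  S -> T1 C | T1 T0 | T2 A | T3 B | d
  A -> A A | T0 T1 | d
  B -> T0 T1
  C -> A T0 | d
  T0 -> b
  T1 -> d
  T2 -> a
  T3 -> c

Fill CYK table bottom-up — only the sub-triangle for w[1..2]:
  cell(1,1) d: {A,C,S,T1}  orig:{A,C,S}
  cell(2,2) b: {T0}  orig:{}
  cell(1,2) db: {C,S}

Original NTs in T[1,2] deriving "db": ["C", "S"]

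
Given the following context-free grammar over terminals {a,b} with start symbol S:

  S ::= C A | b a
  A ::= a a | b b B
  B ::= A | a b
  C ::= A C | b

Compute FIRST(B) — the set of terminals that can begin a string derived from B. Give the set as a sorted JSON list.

FIRST sets, iterate to fixpoint:
pass 1:
  A via A→a a: +{a}
  A via A→b b B: +{b}
  B via B→A: +{a,b}
  C via C→A C: +{a,b}
  S via S→C A: +{a,b}
  FIRST(S)={a,b}  FIRST(A)={a,b}  FIRST(B)={a,b}  FIRST(C)={a,b}
pass 2: — fixpoint
  FIRST(S)={a,b}  FIRST(A)={a,b}  FIRST(B)={a,b}  FIRST(C)={a,b}

FIRST(B) = ["a", "b"]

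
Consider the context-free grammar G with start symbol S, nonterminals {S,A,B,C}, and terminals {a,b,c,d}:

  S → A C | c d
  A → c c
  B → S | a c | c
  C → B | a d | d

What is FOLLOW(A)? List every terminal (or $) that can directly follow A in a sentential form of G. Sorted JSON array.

FIRST sets, iterate to fixpoint:
round 1:
  A via A→c c: +{c}
  B via B→a c: +{a}
  B via B→c: +{c}
  C via C→B: +{a,c}
  C via C→d: +{d}
  S via S→A C: +{c}
  S: {c}  A: {c}  B: {a,c}  C: {a,c,d}
round 2: (no change)
  S: {c}  A: {c}  B: {a,c}  C: {a,c,d}

FOLLOW sets:
seed FOLLOW(S) with $
round 1:
  S→A C: FOLLOW(A) ⊇ FIRST(C) = {a,c,d}; new: +{a,c,d}
  S→A C: FOLLOW(C) ⊇ FOLLOW(S) ⊇ {$}; new: +{$}
  FOLLOW(S)={$}  FOLLOW(A)={a,c,d}  FOLLOW(B)={}  FOLLOW(C)={$}
round 2:
  C→B: FOLLOW(B) ⊇ FOLLOW(C) ⊇ {$}; new: +{$}
  FOLLOW(S)={$}  FOLLOW(A)={a,c,d}  FOLLOW(B)={$}  FOLLOW(C)={$}
round 3: (stable)
  FOLLOW(S)={$}  FOLLOW(A)={a,c,d}  FOLLOW(B)={$}  FOLLOW(C)={$}

FOLLOW(A) = ["a", "c", "d"]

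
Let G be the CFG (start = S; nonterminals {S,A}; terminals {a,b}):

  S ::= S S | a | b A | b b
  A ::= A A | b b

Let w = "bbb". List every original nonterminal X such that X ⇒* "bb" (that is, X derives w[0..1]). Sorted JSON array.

CNF form of G:
  S -> S S | T0 A | T0 T0 | a
  A -> A A | T0 T0
  T0 -> b

Fill CYK table bottom-up, restricted to cells inside w[0..1]:
  [0..0]={T0}  "b"  orig:{}
  [1..1]={T0}  "b"  orig:{}
  [0..1]={A,S}  "bb"

Original NTs in T[0,1] deriving "bb": ["A", "S"]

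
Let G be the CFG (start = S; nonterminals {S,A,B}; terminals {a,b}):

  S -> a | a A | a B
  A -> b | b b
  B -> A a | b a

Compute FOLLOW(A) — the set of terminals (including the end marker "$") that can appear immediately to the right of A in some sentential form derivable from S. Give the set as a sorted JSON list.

Compute FIRST by fixpoint:
pass 1:
  A via A→b: +{b}
  B via B→A a: +{b}
  S via S→a: +{a}
  FIRST[S]={a}  FIRST[A]={b}  FIRST[B]={b}
pass 2: (no change)
  FIRST[S]={a}  FIRST[A]={b}  FIRST[B]={b}

Compute FOLLOW by fixpoint:
seed FOLLOW(S) with $
pass 1:
  B→A a: FOLLOW(A) ⊇ FIRST(a) = {a}; new: +{a}
  S→a A: FOLLOW(A) ⊇ FOLLOW(S) ⊇ {$}; new: +{$}
  S→a B: FOLLOW(B) ⊇ FOLLOW(S) ⊇ {$}; new: +{$}
  FOLLOW[S]={$}  FOLLOW[A]={$,a}  FOLLOW[B]={$}
pass 2: — fixpoint
  FOLLOW[S]={$}  FOLLOW[A]={$,a}  FOLLOW[B]={$}

FOLLOW(A) = ["$", "a"]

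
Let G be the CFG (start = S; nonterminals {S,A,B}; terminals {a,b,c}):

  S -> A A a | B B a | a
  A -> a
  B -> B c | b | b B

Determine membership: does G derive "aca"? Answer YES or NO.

Convert to CNF:
  S -> A X3 | B X4 | a
  A -> a
  B -> B T0 | T1 B | b
  T0 -> c
  T1 -> b
  T2 -> a
  X3 -> A T2
  X4 -> B T2

Fill CYK table bottom-up:
  cell(0,0) a: {A,S,T2}  orig:{A,S}
  cell(1,1) c: {T0}  orig:{}
  cell(2,2) a: {A,S,T2}  orig:{A,S}
  cell(0,1) ac: ∅
  cell(1,2) ca: ∅
  cell(0,2) aca: ∅

S ∉ T[0,2] ⇒ NO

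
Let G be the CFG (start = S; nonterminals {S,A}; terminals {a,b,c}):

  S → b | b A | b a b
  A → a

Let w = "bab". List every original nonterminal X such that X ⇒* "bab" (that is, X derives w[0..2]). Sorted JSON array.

CNF form of G:
  S -> T0 A | T0 X2 | b
  A -> a
  T0 -> b
  T1 -> a
  X2 -> T1 T0

Fill CYK table bottom-up (cells [i..j] with 0 ≤ i ≤ j ≤ 2 only):
  T[0,0] 'b' = {S,T0}  orig:{S}
  T[1,1] 'a' = {A,T1}  orig:{A}
  T[2,2] 'b' = {S,T0}  orig:{S}
  T[0,1] 'ba' = {S}
  T[1,2] 'ab' = {X2}  orig:{}
  T[0,2] 'bab' = {S}

Original NTs in T[0,2] deriving "bab": ["S"]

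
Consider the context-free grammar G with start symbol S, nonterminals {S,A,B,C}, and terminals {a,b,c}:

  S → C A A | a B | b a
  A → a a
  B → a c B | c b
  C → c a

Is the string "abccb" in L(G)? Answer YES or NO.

Convert to CNF:
  S -> C X4 | T0 B | T2 T0
  A -> T0 T0
  B -> T0 X3 | T1 T2
  C -> T1 T0
  T0 -> a
  T1 -> c
  T2 -> b
  X3 -> T1 B
  X4 -> A A

CYK table (by increasing span):
  T[0,0] 'a' = {T0}  orig:{}
  T[1,1] 'b' = {T2}  orig:{}
  T[2,2] 'c' = {T1}  orig:{}
  T[3,3] 'c' = {T1}  orig:{}
  T[4,4] 'b' = {T2}  orig:{}
  T[0,1] 'ab' = ∅
  T[1,2] 'bc' = ∅
  T[2,3] 'cc' = ∅
  T[3,4] 'cb' = {B}
  T[0,2] 'abc' = ∅
  T[1,3] 'bcc' = ∅
  T[2,4] 'ccb' = {X3}  orig:{}
  T[0,3] 'abcc' = ∅
  T[1,4] 'bccb' = ∅
  T[0,4] 'abccb' = ∅

S ∉ T[0,4] ⇒ NO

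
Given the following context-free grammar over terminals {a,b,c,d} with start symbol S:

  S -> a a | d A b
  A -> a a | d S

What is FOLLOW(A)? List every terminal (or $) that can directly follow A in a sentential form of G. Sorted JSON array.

Compute FIRST by fixpoint:
iter 1:
  A via A→a a: +{a}
  A via A→d S: +{d}
  S via S→a a: +{a}
  S via S→d A b: +{d}
  S: {a,d}  A: {a,d}
iter 2: — fixpoint
  S: {a,d}  A: {a,d}

FOLLOW iteration:
initialize: $ ∈ FOLLOW(S)
iter 1:
  S→d A b: FOLLOW(A) ⊇ FIRST(b) = {b}; new: +{b}
  FOLLOW[S]={$}  FOLLOW[A]={b}
iter 2:
  A→d S: FOLLOW(S) ⊇ FOLLOW(A) ⊇ {b}; new: +{b}
  FOLLOW[S]={$,b}  FOLLOW[A]={b}
iter 3: done
  FOLLOW[S]={$,b}  FOLLOW[A]={b}

FOLLOW(A) = ["b"]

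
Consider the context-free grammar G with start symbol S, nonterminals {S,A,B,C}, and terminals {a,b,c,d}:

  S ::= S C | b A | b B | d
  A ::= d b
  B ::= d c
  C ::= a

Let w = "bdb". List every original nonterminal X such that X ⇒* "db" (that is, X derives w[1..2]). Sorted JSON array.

CNF form of G:
  S -> S C | T1 A | T1 B | d
  A -> T0 T1
  B -> T0 T2
  C -> a
  T0 -> d
  T1 -> b
  T2 -> c

CYK fill, restricted to cells inside w[1..2]:
  T[1,1] 'd' = {S,T0}  orig:{S}
  T[2,2] 'b' = {T1}  orig:{}
  T[1,2] 'db' = {A}

Original NTs in T[1,2] deriving "db": ["A"]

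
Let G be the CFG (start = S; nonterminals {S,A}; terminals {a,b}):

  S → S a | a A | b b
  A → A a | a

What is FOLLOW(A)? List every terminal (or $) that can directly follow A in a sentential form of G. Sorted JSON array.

FIRST iteration:
round 1:
  A via A→a: +{a}
  S via S→a A: +{a}
  S via S→b b: +{b}
  FIRST(S)={a,b}  FIRST(A)={a}
round 2: (stable)
  FIRST(S)={a,b}  FIRST(A)={a}

FOLLOW iteration:
FOLLOW(S) := {$}
pass 1:
  A→A a: FOLLOW(A) ⊇ FIRST(a) = {a}; new: +{a}
  S→S a: FOLLOW(S) ⊇ FIRST(a) = {a}; new: +{a}
  S→a A: FOLLOW(A) ⊇ FOLLOW(S) ⊇ {$,a}; new: +{$}
  FOLLOW(S)={$,a}  FOLLOW(A)={$,a}
pass 2: done
  FOLLOW(S)={$,a}  FOLLOW(A)={$,a}

FOLLOW(A) = ["$", "a"]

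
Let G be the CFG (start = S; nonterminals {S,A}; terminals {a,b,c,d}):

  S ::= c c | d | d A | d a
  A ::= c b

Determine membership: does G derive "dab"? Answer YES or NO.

CNF form of G:
  S -> T0 T0 | T2 A | T2 T3 | d
  A -> T0 T1
  T0 -> c
  T1 -> b
  T2 -> d
  T3 -> a

Fill CYK table bottom-up:
  T[0,0] 'd' = {S,T2}  orig:{S}
  T[1,1] 'a' = {T3}  orig:{}
  T[2,2] 'b' = {T1}  orig:{}
  T[0,1] 'da' = {S}
  T[1,2] 'ab' = ∅
  T[0,2] 'dab' = ∅

S ∉ T[0,2] ⇒ NO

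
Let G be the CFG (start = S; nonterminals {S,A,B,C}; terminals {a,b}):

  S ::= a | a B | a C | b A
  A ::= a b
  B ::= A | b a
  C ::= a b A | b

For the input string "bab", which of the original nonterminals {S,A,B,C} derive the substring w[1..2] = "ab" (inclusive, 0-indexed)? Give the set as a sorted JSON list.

Convert to CNF:
  S -> T0 B | T0 C | T1 A | a
  A -> T0 T1
  B -> T0 T1 | T1 T0
  C -> T0 X2 | b
  T0 -> a
  T1 -> b
  X2 -> T1 A

Fill CYK table bottom-up (cells [i..j] with 1 ≤ i ≤ j ≤ 2 only):
  [1..1]={S,T0}  "a"  orig:{S}
  [2..2]={C,T1}  "b"  orig:{C}
  [1..2]={A,B,S}  "ab"

Original NTs in T[1,2] deriving "ab": ["A", "B", "S"]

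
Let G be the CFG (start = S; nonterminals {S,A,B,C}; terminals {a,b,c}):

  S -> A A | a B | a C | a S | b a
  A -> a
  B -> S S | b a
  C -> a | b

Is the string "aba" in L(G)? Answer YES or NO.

CNF form of G:
  S -> A A | T0 T1 | T1 B | T1 C | T1 S
  A -> a
  B -> S S | T0 T1
  C -> a | b
  T0 -> b
  T1 -> a

Fill CYK table bottom-up:
  cell(0,0) a: {A,C,T1}  orig:{A,C}
  cell(1,1) b: {C,T0}  orig:{C}
  cell(2,2) a: {A,C,T1}  orig:{A,C}
  cell(0,1) ab: {S}
  cell(1,2) ba: {B,S}
  cell(0,2) aba: {S}

S ∈ T[0,2] ⇒ YES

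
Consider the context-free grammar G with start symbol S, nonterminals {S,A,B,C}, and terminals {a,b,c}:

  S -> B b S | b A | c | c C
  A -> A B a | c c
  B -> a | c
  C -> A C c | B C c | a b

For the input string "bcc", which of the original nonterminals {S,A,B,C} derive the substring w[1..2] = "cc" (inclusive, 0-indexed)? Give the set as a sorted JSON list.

Convert to CNF:
  S -> B X6 | T1 C | T2 A | c
  A -> A X3 | T1 T1
  B -> a | c
  C -> A X4 | B X5 | T0 T2
  T0 -> a
  T1 -> c
  T2 -> b
  X3 -> B T0
  X4 -> C T1
  X5 -> C T1
  X6 -> T2 S

CYK fill, restricted to cells inside w[1..2]:
  T[1,1] 'c' = {B,S,T1}  orig:{B,S}
  T[2,2] 'c' = {B,S,T1}  orig:{B,S}
  T[1,2] 'cc' = {A}

Original NTs in T[1,2] deriving "cc": ["A"]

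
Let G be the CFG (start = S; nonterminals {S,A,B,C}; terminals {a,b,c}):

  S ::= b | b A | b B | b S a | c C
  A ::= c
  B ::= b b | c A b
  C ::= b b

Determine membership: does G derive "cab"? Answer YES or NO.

CNF form of G:
  S -> T0 A | T0 B | T0 X4 | T1 C | b
  A -> c
  B -> T0 T0 | T1 X3
  C -> T0 T0
  T0 -> b
  T1 -> c
  T2 -> a
  X3 -> A T0
  X4 -> S T2

Fill CYK table bottom-up:
  T[0,0] 'c' = {A,T1}  orig:{A}
  T[1,1] 'a' = {T2}  orig:{}
  T[2,2] 'b' = {S,T0}  orig:{S}
  T[0,1] 'ca' = ∅
  T[1,2] 'ab' = ∅
  T[0,2] 'cab' = ∅

S ∉ T[0,2] ⇒ NO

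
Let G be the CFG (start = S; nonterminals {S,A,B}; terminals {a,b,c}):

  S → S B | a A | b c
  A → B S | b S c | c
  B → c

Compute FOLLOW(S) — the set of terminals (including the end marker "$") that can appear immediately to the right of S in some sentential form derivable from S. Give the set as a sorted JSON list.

Compute FIRST by fixpoint:
round 1:
  A via A→b S c: +{b}
  A via A→c: +{c}
  B via B→c: +{c}
  S via S→a A: +{a}
  S via S→b c: +{b}
  FIRST(S)={a,b}  FIRST(A)={b,c}  FIRST(B)={c}
round 2: done
  FIRST(S)={a,b}  FIRST(A)={b,c}  FIRST(B)={c}

Compute FOLLOW by fixpoint:
initialize: $ ∈ FOLLOW(S)
pass 1:
  A→B S: FOLLOW(B) ⊇ FIRST(S) = {a,b}; new: +{a,b}
  A→b S c: FOLLOW(S) ⊇ FIRST(c) = {c}; new: +{c}
  S→S B: FOLLOW(B) ⊇ FOLLOW(S) ⊇ {$,c}; new: +{$,c}
  S→a A: FOLLOW(A) ⊇ FOLLOW(S) ⊇ {$,c}; new: +{$,c}
  FOLLOW(S)={$,c}  FOLLOW(A)={$,c}  FOLLOW(B)={$,a,b,c}
pass 2: — fixpoint
  FOLLOW(S)={$,c}  FOLLOW(A)={$,c}  FOLLOW(B)={$,a,b,c}

FOLLOW(S) = ["$", "c"]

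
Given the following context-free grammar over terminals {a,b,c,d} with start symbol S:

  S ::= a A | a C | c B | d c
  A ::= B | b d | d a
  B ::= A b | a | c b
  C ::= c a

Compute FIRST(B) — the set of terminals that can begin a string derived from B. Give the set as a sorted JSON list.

FIRST iteration:
iter 1:
  A via A→b d: +{b}
  A via A→d a: +{d}
  B via B→A b: +{b,d}
  B via B→a: +{a}
  B via B→c b: +{c}
  C via C→c a: +{c}
  S via S→a A: +{a}
  S via S→c B: +{c}
  S via S→d c: +{d}
  FIRST(S)={a,c,d}  FIRST(A)={b,d}  FIRST(B)={a,b,c,d}  FIRST(C)={c}
iter 2:
  A via A→B: +{a,c}
  FIRST(S)={a,c,d}  FIRST(A)={a,b,c,d}  FIRST(B)={a,b,c,d}  FIRST(C)={c}
iter 3: done
  FIRST(S)={a,c,d}  FIRST(A)={a,b,c,d}  FIRST(B)={a,b,c,d}  FIRST(C)={c}

FIRST(B) = ["a", "b", "c", "d"]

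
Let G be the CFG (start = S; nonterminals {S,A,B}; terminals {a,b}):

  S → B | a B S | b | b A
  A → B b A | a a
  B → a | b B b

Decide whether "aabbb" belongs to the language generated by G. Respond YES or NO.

Convert to CNF:
  S -> T0 A | T0 X5 | T1 X4 | a | b
  A -> B X2 | T1 T1
  B -> T0 X3 | a
  T0 -> b
  T1 -> a
  X2 -> T0 A
  X3 -> B T0
  X4 -> B S
  X5 -> B T0

CYK fill:
  [0..0]={B,S,T1}  "a"  orig:{B,S}
  [1..1]={B,S,T1}  "a"  orig:{B,S}
  [2..2]={S,T0}  "b"  orig:{S}
  [3..3]={S,T0}  "b"  orig:{S}
  [4..4]={S,T0}  "b"  orig:{S}
  [0..1]={A,X4}  "aa"  orig:{A}
  [1..2]={X3,X4,X5}  "ab"  orig:{}
  [2..3]=∅  "bb"
  [3..4]=∅  "bb"
  [0..2]={S}  "aab"
  [1..3]=∅  "abb"
  [2..4]=∅  "bbb"
  [0..3]=∅  "aabb"
  [1..4]=∅  "abbb"
  [0..4]=∅  "aabbb"

S ∉ T[0,4] ⇒ NO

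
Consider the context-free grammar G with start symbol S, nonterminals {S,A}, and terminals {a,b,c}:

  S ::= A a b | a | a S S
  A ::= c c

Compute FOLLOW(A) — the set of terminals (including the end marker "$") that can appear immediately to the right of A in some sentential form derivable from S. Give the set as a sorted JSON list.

FIRST sets, iterate to fixpoint:
round 1:
  A via A→c c: +{c}
  S via S→A a b: +{c}
  S via S→a: +{a}
  S: {a,c}  A: {c}
round 2: (no change)
  S: {a,c}  A: {c}

Compute FOLLOW by fixpoint:
initialize: $ ∈ FOLLOW(S)
round 1:
  S→A a b: FOLLOW(A) ⊇ FIRST(a) = {a}; new: +{a}
  S→a S S: FOLLOW(S) ⊇ FIRST(S) = {a,c}; new: +{a,c}
  S: {$,a,c}  A: {a}
round 2: — fixpoint
  S: {$,a,c}  A: {a}

FOLLOW(A) = ["a"]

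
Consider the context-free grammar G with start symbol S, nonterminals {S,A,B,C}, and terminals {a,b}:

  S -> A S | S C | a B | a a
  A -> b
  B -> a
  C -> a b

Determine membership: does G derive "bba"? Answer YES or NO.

CNF form of G:
  S -> A S | S C | T0 B | T0 T0
  A -> b
  B -> a
  C -> T0 T1
  T0 -> a
  T1 -> b

CYK fill:
  cell(0,0) b: {A,T1}  orig:{A}
  cell(1,1) b: {A,T1}  orig:{A}
  cell(2,2) a: {B,T0}  orig:{B}
  cell(0,1) bb: ∅
  cell(1,2) ba: ∅
  cell(0,2) bba: ∅

S ∉ T[0,2] ⇒ NO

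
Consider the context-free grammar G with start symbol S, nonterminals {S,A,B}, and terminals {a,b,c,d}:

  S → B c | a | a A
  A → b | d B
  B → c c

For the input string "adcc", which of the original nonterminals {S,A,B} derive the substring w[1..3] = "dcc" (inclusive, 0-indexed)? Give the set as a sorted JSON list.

Convert to CNF:
  S -> B T1 | T2 A | a
  A -> T0 B | b
  B -> T1 T1
  T0 -> d
  T1 -> c
  T2 -> a

CYK fill — only the sub-triangle for w[1..3]:
  [1..1]={T0}  "d"  orig:{}
  [2..2]={T1}  "c"  orig:{}
  [3..3]={T1}  "c"  orig:{}
  [1..2]=∅  "dc"
  [2..3]={B}  "cc"
  [1..3]={A}  "dcc"

Original NTs in T[1,3] deriving "dcc": ["A"]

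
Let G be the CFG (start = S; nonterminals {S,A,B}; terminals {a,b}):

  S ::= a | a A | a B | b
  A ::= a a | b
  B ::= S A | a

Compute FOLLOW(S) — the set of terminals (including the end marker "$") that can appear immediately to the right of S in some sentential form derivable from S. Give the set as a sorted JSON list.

Compute FIRST by fixpoint:
pass 1:
  A via A→a a: +{a}
  A via A→b: +{b}
  B via B→a: +{a}
  S via S→a: +{a}
  S via S→b: +{b}
  S: {a,b}  A: {a,b}  B: {a}
pass 2:
  B via B→S A: +{b}
  S: {a,b}  A: {a,b}  B: {a,b}
pass 3: (no change)
  S: {a,b}  A: {a,b}  B: {a,b}

FOLLOW iteration:
initialize: $ ∈ FOLLOW(S)
pass 1:
  B→S A: FOLLOW(S) ⊇ FIRST(A) = {a,b}; new: +{a,b}
  S→a A: FOLLOW(A) ⊇ FOLLOW(S) ⊇ {$,a,b}; new: +{$,a,b}
  S→a B: FOLLOW(B) ⊇ FOLLOW(S) ⊇ {$,a,b}; new: +{$,a,b}
  FOLLOW[S]={$,a,b}  FOLLOW[A]={$,a,b}  FOLLOW[B]={$,a,b}
pass 2: — fixpoint
  FOLLOW[S]={$,a,b}  FOLLOW[A]={$,a,b}  FOLLOW[B]={$,a,b}

FOLLOW(S) = ["$", "a", "b"]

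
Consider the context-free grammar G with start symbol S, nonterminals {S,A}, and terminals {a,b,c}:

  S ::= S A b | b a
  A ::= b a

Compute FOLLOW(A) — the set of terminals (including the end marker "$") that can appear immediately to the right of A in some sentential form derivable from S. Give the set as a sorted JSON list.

FIRST iteration:
[1]
  A via A→b a: +{b}
  S via S→b a: +{b}
  FIRST(S)={b}  FIRST(A)={b}
[2] (no change)
  FIRST(S)={b}  FIRST(A)={b}

Compute FOLLOW by fixpoint:
FOLLOW(S) := {$}
round 1:
  S→S A b: FOLLOW(S) ⊇ FIRST(A) = {b}; new: +{b}
  S→S A b: FOLLOW(A) ⊇ FIRST(b) = {b}; new: +{b}
  FOLLOW(S)={$,b}  FOLLOW(A)={b}
round 2: done
  FOLLOW(S)={$,b}  FOLLOW(A)={b}

FOLLOW(A) = ["b"]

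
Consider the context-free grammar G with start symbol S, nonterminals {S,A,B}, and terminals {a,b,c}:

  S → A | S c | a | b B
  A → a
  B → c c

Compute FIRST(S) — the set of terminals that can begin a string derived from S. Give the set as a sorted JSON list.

FIRST iteration:
iter 1:
  A via A→a: +{a}
  B via B→c c: +{c}
  S via S→A: +{a}
  S via S→b B: +{b}
  FIRST[S]={a,b}  FIRST[A]={a}  FIRST[B]={c}
iter 2: (stable)
  FIRST[S]={a,b}  FIRST[A]={a}  FIRST[B]={c}

FIRST(S) = ["a", "b"]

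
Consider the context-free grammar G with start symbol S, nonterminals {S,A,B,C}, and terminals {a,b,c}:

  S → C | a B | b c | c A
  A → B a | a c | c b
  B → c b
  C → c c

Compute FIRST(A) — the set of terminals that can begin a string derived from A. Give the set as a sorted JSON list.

FIRST iteration:
pass 1:
  A via A→a c: +{a}
  A via A→c b: +{c}
  B via B→c b: +{c}
  C via C→c c: +{c}
  S via S→C: +{c}
  S via S→a B: +{a}
  S via S→b c: +{b}
  FIRST[S]={a,b,c}  FIRST[A]={a,c}  FIRST[B]={c}  FIRST[C]={c}
pass 2: (stable)
  FIRST[S]={a,b,c}  FIRST[A]={a,c}  FIRST[B]={c}  FIRST[C]={c}

FIRST(A) = ["a", "c"]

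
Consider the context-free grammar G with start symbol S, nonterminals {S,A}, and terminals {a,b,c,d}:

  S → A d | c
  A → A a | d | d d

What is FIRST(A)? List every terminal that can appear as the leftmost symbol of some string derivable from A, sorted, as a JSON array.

FIRST sets, iterate to fixpoint:
[1]
  A via A→d: +{d}
  S via S→A d: +{d}
  S via S→c: +{c}
  FIRST[S]={c,d}  FIRST[A]={d}
[2] (no change)
  FIRST[S]={c,d}  FIRST[A]={d}

FIRST(A) = ["d"]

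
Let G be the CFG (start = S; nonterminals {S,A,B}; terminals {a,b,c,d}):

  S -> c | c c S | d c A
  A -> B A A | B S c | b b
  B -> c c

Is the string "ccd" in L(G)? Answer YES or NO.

CNF form of G:
  S -> T0 X5 | T2 X6 | c
  A -> B X3 | B X4 | T1 T1
  B -> T0 T0
  T0 -> c
  T1 -> b
  T2 -> d
  X3 -> A A
  X4 -> S T0
  X5 -> T0 S
  X6 -> T0 A

CYK fill:
  [0..0]={S,T0}  "c"  orig:{S}
  [1..1]={S,T0}  "c"  orig:{S}
  [2..2]={T2}  "d"  orig:{}
  [0..1]={B,X4,X5}  "cc"  orig:{B}
  [1..2]=∅  "cd"
  [0..2]=∅  "ccd"

S ∉ T[0,2] ⇒ NO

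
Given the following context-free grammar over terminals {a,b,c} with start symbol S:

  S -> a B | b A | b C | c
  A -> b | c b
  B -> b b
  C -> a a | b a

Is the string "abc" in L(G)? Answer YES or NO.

CNF form of G:
  S -> T1 A | T1 C | T2 B | c
  A -> T0 T1 | b
  B -> T1 T1
  C -> T1 T2 | T2 T2
  T0 -> c
  T1 -> b
  T2 -> a

Fill CYK table bottom-up:
  T[0,0] 'a' = {T2}  orig:{}
  T[1,1] 'b' = {A,T1}  orig:{A}
  T[2,2] 'c' = {S,T0}  orig:{S}
  T[0,1] 'ab' = ∅
  T[1,2] 'bc' = ∅
  T[0,2] 'abc' = ∅

S ∉ T[0,2] ⇒ NO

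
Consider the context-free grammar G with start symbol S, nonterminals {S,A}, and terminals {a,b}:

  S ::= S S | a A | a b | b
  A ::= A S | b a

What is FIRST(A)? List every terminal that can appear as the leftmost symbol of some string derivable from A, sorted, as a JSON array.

FIRST iteration:
[1]
  A via A→b a: +{b}
  S via S→a A: +{a}
  S via S→b: +{b}
  FIRST(S)={a,b}  FIRST(A)={b}
[2] (stable)
  FIRST(S)={a,b}  FIRST(A)={b}

FIRST(A) = ["b"]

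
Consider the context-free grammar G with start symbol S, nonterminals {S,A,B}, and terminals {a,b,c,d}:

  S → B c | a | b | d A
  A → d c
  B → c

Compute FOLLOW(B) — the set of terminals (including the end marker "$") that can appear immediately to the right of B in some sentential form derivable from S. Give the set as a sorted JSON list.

FIRST iteration:
pass 1:
  A via A→d c: +{d}
  B via B→c: +{c}
  S via S→B c: +{c}
  S via S→a: +{a}
  S via S→b: +{b}
  S via S→d A: +{d}
  FIRST[S]={a,b,c,d}  FIRST[A]={d}  FIRST[B]={c}
pass 2: (stable)
  FIRST[S]={a,b,c,d}  FIRST[A]={d}  FIRST[B]={c}

FOLLOW iteration:
initialize: $ ∈ FOLLOW(S)
pass 1:
  S→B c: FOLLOW(B) ⊇ FIRST(c) = {c}; new: +{c}
  S→d A: FOLLOW(A) ⊇ FOLLOW(S) ⊇ {$}; new: +{$}
  FOLLOW[S]={$}  FOLLOW[A]={$}  FOLLOW[B]={c}
pass 2: — fixpoint
  FOLLOW[S]={$}  FOLLOW[A]={$}  FOLLOW[B]={c}

FOLLOW(B) = ["c"]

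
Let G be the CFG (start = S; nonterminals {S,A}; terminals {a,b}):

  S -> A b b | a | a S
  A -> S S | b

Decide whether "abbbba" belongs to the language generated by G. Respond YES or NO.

Convert to CNF:
  S -> A X2 | T1 S | a
  A -> S S | b
  T0 -> b
  T1 -> a
  X2 -> T0 T0

CYK fill:
  [0..0]={S,T1}  "a"  orig:{S}
  [1..1]={A,T0}  "b"  orig:{A}
  [2..2]={A,T0}  "b"  orig:{A}
  [3..3]={A,T0}  "b"  orig:{A}
  [4..4]={A,T0}  "b"  orig:{A}
  [5..5]={S,T1}  "a"  orig:{S}
  [0..1]=∅  "ab"
  [1..2]={X2}  "bb"  orig:{}
  [2..3]={X2}  "bb"  orig:{}
  [3..4]={X2}  "bb"  orig:{}
  [4..5]=∅  "ba"
  [0..2]=∅  "abb"
  [1..3]={S}  "bbb"
  [2..4]={S}  "bbb"
  [3..5]=∅  "bba"
  [0..3]={A,S}  "abbb"
  [1..4]=∅  "bbbb"
  [2..5]={A}  "bbba"
  [0..4]=∅  "abbbb"
  [1..5]=∅  "bbbba"
  [0..5]=∅  "abbbba"

S ∉ T[0,5] ⇒ NO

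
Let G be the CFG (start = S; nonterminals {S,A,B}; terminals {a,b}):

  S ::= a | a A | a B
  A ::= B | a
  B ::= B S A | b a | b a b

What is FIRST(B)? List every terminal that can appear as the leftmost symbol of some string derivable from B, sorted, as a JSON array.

FIRST iteration:
round 1:
  A via A→a: +{a}
  B via B→b a: +{b}
  S via S→a: +{a}
  FIRST[S]={a}  FIRST[A]={a}  FIRST[B]={b}
round 2:
  A via A→B: +{b}
  FIRST[S]={a}  FIRST[A]={a,b}  FIRST[B]={b}
round 3: (stable)
  FIRST[S]={a}  FIRST[A]={a,b}  FIRST[B]={b}

FIRST(B) = ["b"]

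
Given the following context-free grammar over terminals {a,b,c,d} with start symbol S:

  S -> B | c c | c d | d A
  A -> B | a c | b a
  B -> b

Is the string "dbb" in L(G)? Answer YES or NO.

CNF form of G:
  S -> T1 T1 | T1 T3 | T3 A | b
  A -> T0 T1 | T2 T0 | b
  B -> b
  T0 -> a
  T1 -> c
  T2 -> b
  T3 -> d

CYK table (by increasing span):
  cell(0,0) d: {T3}  orig:{}
  cell(1,1) b: {A,B,S,T2}  orig:{A,B,S}
  cell(2,2) b: {A,B,S,T2}  orig:{A,B,S}
  cell(0,1) db: {S}
  cell(1,2) bb: ∅
  cell(0,2) dbb: ∅

S ∉ T[0,2] ⇒ NO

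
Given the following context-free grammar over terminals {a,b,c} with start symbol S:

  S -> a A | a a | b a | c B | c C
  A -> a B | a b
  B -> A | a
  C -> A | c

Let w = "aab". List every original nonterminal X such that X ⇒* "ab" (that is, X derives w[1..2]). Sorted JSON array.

CNF form of G:
  S -> T0 A | T0 T0 | T1 T0 | T2 B | T2 C
  A -> T0 B | T0 T1
  B -> T0 B | T0 T1 | a
  C -> T0 B | T0 T1 | c
  T0 -> a
  T1 -> b
  T2 -> c

Fill CYK table bottom-up, restricted to cells inside w[1..2]:
  T[1,1] 'a' = {B,T0}  orig:{B}
  T[2,2] 'b' = {T1}  orig:{}
  T[1,2] 'ab' = {A,B,C}

Original NTs in T[1,2] deriving "ab": ["A", "B", "C"]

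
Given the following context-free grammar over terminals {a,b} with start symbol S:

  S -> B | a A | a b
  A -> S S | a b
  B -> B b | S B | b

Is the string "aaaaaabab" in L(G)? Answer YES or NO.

Convert to CNF:
  S -> B T1 | S B | T0 A | T0 T1 | b
  A -> S S | T0 T1
  B -> B T1 | S B | b
  T0 -> a
  T1 -> b

CYK fill:
  cell(0,0) a: {T0}  orig:{}
  cell(1,1) a: {T0}  orig:{}
  cell(2,2) a: {T0}  orig:{}
  cell(3,3) a: {T0}  orig:{}
  cell(4,4) a: {T0}  orig:{}
  cell(5,5) a: {T0}  orig:{}
  cell(6,6) b: {B,S,T1}  orig:{B,S}
  cell(7,7) a: {T0}  orig:{}
  cell(8,8) b: {B,S,T1}  orig:{B,S}
  cell(0,1) aa: ∅
  cell(1,2) aa: ∅
  cell(2,3) aa: ∅
  cell(3,4) aa: ∅
  cell(4,5) aa: ∅
  cell(5,6) ab: {A,S}
  cell(6,7) ba: ∅
  cell(7,8) ab: {A,S}
  cell(0,2) aaa: ∅
  cell(1,3) aaa: ∅
  cell(2,4) aaa: ∅
  cell(3,5) aaa: ∅
  cell(4,6) aab: {S}
  cell(5,7) aba: ∅
  cell(6,8) bab: {A}
  cell(0,3) aaaa: ∅
  cell(1,4) aaaa: ∅
  cell(2,5) aaaa: ∅
  cell(3,6) aaab: ∅
  cell(4,7) aaba: ∅
  cell(5,8) abab: {A,S}
  cell(0,4) aaaaa: ∅
  cell(1,5) aaaaa: ∅
  cell(2,6) aaaab: ∅
  cell(3,7) aaaba: ∅
  cell(4,8) aabab: {A,S}
  cell(0,5) aaaaaa: ∅
  cell(1,6) aaaaab: ∅
  cell(2,7) aaaaba: ∅
  cell(3,8) aaabab: {S}
  cell(0,6) aaaaaab: ∅
  cell(1,7) aaaaaba: ∅
  cell(2,8) aaaabab: ∅
  cell(0,7) aaaaaaba: ∅
  cell(1,8) aaaaabab: ∅
  cell(0,8) aaaaaabab: ∅

S ∉ T[0,8] ⇒ NO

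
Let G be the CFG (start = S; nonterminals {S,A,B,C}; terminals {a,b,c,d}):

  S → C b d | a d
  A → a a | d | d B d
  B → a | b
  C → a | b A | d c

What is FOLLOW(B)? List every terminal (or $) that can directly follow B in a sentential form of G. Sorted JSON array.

FIRST sets, iterate to fixpoint:
pass 1:
  A via A→a a: +{a}
  A via A→d: +{d}
  B via B→a: +{a}
  B via B→b: +{b}
  C via C→a: +{a}
  C via C→b A: +{b}
  C via C→d c: +{d}
  S via S→C b d: +{a,b,d}
  FIRST[S]={a,b,d}  FIRST[A]={a,d}  FIRST[B]={a,b}  FIRST[C]={a,b,d}
pass 2: done
  FIRST[S]={a,b,d}  FIRST[A]={a,d}  FIRST[B]={a,b}  FIRST[C]={a,b,d}

FOLLOW iteration:
FOLLOW(S) := {$}
pass 1:
  A→d B d: FOLLOW(B) ⊇ FIRST(d) = {d}; new: +{d}
  S→C b d: FOLLOW(C) ⊇ FIRST(b) = {b}; new: +{b}
  S: {$}  A: {}  B: {d}  C: {b}
pass 2:
  C→b A: FOLLOW(A) ⊇ FOLLOW(C) ⊇ {b}; new: +{b}
  S: {$}  A: {b}  B: {d}  C: {b}
pass 3: — fixpoint
  S: {$}  A: {b}  B: {d}  C: {b}

FOLLOW(B) = ["d"]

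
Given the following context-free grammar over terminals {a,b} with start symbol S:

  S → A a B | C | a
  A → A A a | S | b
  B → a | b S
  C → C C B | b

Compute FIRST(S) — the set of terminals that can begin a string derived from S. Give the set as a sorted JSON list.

Compute FIRST by fixpoint:
pass 1:
  A via A→b: +{b}
  B via B→a: +{a}
  B via B→b S: +{b}
  C via C→b: +{b}
  S via S→A a B: +{b}
  S via S→a: +{a}
  FIRST[S]={a,b}  FIRST[A]={b}  FIRST[B]={a,b}  FIRST[C]={b}
pass 2:
  A via A→S: +{a}
  FIRST[S]={a,b}  FIRST[A]={a,b}  FIRST[B]={a,b}  FIRST[C]={b}
pass 3: (no change)
  FIRST[S]={a,b}  FIRST[A]={a,b}  FIRST[B]={a,b}  FIRST[C]={b}

FIRST(S) = ["a", "b"]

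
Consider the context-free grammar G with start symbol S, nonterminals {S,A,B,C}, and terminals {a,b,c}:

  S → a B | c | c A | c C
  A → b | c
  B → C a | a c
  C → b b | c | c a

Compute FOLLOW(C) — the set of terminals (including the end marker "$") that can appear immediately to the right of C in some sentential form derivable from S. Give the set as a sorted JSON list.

FIRST iteration:
round 1:
  A via A→b: +{b}
  A via A→c: +{c}
  B via B→a c: +{a}
  C via C→b b: +{b}
  C via C→c: +{c}
  S via S→a B: +{a}
  S via S→c: +{c}
  FIRST(S)={a,c}  FIRST(A)={b,c}  FIRST(B)={a}  FIRST(C)={b,c}
round 2:
  B via B→C a: +{b,c}
  FIRST(S)={a,c}  FIRST(A)={b,c}  FIRST(B)={a,b,c}  FIRST(C)={b,c}
round 3: (stable)
  FIRST(S)={a,c}  FIRST(A)={b,c}  FIRST(B)={a,b,c}  FIRST(C)={b,c}

FOLLOW iteration:
seed FOLLOW(S) with $
pass 1:
  B→C a: FOLLOW(C) ⊇ FIRST(a) = {a}; new: +{a}
  S→a B: FOLLOW(B) ⊇ FOLLOW(S) ⊇ {$}; new: +{$}
  S→c A: FOLLOW(A) ⊇ FOLLOW(S) ⊇ {$}; new: +{$}
  S→c C: FOLLOW(C) ⊇ FOLLOW(S) ⊇ {$}; new: +{$}
  S: {$}  A: {$}  B: {$}  C: {$,a}
pass 2: done
  S: {$}  A: {$}  B: {$}  C: {$,a}

FOLLOW(C) = ["$", "a"]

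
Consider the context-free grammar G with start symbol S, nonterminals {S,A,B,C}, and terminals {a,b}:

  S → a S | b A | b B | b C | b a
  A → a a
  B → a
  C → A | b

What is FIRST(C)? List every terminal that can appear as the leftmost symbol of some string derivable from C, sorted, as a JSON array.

FIRST sets, iterate to fixpoint:
[1]
  A via A→a a: +{a}
  B via B→a: +{a}
  C via C→A: +{a}
  C via C→b: +{b}
  S via S→a S: +{a}
  S via S→b A: +{b}
  S: {a,b}  A: {a}  B: {a}  C: {a,b}
[2] — fixpoint
  S: {a,b}  A: {a}  B: {a}  C: {a,b}

FIRST(C) = ["a", "b"]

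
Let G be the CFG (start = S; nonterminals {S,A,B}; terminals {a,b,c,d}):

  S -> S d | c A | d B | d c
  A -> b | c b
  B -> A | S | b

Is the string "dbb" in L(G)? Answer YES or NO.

CNF form of G:
  S -> S T2 | T0 A | T2 B | T2 T0
  A -> T0 T1 | b
  B -> S T2 | T0 A | T0 T1 | T2 B | T2 T0 | b
  T0 -> c
  T1 -> b
  T2 -> d

CYK table (by increasing span):
  [0..0]={T2}  "d"  orig:{}
  [1..1]={A,B,T1}  "b"  orig:{A,B}
  [2..2]={A,B,T1}  "b"  orig:{A,B}
  [0..1]={B,S}  "db"
  [1..2]=∅  "bb"
  [0..2]=∅  "dbb"

S ∉ T[0,2] ⇒ NO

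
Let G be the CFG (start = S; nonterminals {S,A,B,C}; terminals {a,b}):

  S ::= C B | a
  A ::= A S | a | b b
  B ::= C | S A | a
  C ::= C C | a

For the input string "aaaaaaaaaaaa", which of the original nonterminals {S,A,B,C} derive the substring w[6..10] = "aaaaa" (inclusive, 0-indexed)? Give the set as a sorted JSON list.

CNF form of G:
  S -> C B | a
  A -> A S | T0 T0 | a
  B -> C C | S A | a
  C -> C C | a
  T0 -> b

Fill CYK table bottom-up (cells [i..j] with 6 ≤ i ≤ j ≤ 10 only):
  cell(6,6) a: {A,B,C,S}
  cell(7,7) a: {A,B,C,S}
  cell(8,8) a: {A,B,C,S}
  cell(9,9) a: {A,B,C,S}
  cell(10,10) a: {A,B,C,S}
  cell(6,7) aa: {A,B,C,S}
  cell(7,8) aa: {A,B,C,S}
  cell(8,9) aa: {A,B,C,S}
  cell(9,10) aa: {A,B,C,S}
  cell(6,8) aaa: {A,B,C,S}
  cell(7,9) aaa: {A,B,C,S}
  cell(8,10) aaa: {A,B,C,S}
  cell(6,9) aaaa: {A,B,C,S}
  cell(7,10) aaaa: {A,B,C,S}
  cell(6,10) aaaaa: {A,B,C,S}

Original NTs in T[6,10] deriving "aaaaa": ["A", "B", "C", "S"]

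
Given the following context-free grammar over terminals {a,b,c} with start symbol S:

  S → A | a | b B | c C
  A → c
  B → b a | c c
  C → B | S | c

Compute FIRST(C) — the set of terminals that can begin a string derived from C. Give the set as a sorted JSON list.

Compute FIRST by fixpoint:
round 1:
  A via A→c: +{c}
  B via B→b a: +{b}
  B via B→c c: +{c}
  C via C→B: +{b,c}
  S via S→A: +{c}
  S via S→a: +{a}
  S via S→b B: +{b}
  FIRST(S)={a,b,c}  FIRST(A)={c}  FIRST(B)={b,c}  FIRST(C)={b,c}
round 2:
  C via C→S: +{a}
  FIRST(S)={a,b,c}  FIRST(A)={c}  FIRST(B)={b,c}  FIRST(C)={a,b,c}
round 3: (stable)
  FIRST(S)={a,b,c}  FIRST(A)={c}  FIRST(B)={b,c}  FIRST(C)={a,b,c}

FIRST(C) = ["a", "b", "c"]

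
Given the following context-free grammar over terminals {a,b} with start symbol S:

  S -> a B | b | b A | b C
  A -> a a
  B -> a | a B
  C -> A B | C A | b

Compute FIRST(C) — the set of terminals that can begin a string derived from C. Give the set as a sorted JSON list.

Compute FIRST by fixpoint:
[1]
  A via A→a a: +{a}
  B via B→a: +{a}
  C via C→A B: +{a}
  C via C→b: +{b}
  S via S→a B: +{a}
  S via S→b: +{b}
  FIRST[S]={a,b}  FIRST[A]={a}  FIRST[B]={a}  FIRST[C]={a,b}
[2] — fixpoint
  FIRST[S]={a,b}  FIRST[A]={a}  FIRST[B]={a}  FIRST[C]={a,b}

FIRST(C) = ["a", "b"]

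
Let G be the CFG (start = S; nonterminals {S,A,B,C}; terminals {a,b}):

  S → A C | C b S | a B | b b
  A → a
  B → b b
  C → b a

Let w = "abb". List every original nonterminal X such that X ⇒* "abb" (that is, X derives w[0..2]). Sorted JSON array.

Convert to CNF:
  S -> A C | C X2 | T0 T0 | T1 B
  A -> a
  B -> T0 T0
  C -> T0 T1
  T0 -> b
  T1 -> a
  X2 -> T0 S

CYK fill, restricted to cells inside w[0..2]:
  cell(0,0) a: {A,T1}  orig:{A}
  cell(1,1) b: {T0}  orig:{}
  cell(2,2) b: {T0}  orig:{}
  cell(0,1) ab: ∅
  cell(1,2) bb: {B,S}
  cell(0,2) abb: {S}

Original NTs in T[0,2] deriving "abb": ["S"]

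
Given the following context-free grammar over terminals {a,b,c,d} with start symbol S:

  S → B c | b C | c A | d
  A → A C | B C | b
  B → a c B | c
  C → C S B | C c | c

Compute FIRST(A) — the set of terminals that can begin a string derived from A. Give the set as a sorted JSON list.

Compute FIRST by fixpoint:
[1]
  A via A→b: +{b}
  B via B→a c B: +{a}
  B via B→c: +{c}
  C via C→c: +{c}
  S via S→B c: +{a,c}
  S via S→b C: +{b}
  S via S→d: +{d}
  FIRST[S]={a,b,c,d}  FIRST[A]={b}  FIRST[B]={a,c}  FIRST[C]={c}
[2]
  A via A→B C: +{a,c}
  FIRST[S]={a,b,c,d}  FIRST[A]={a,b,c}  FIRST[B]={a,c}  FIRST[C]={c}
[3] (no change)
  FIRST[S]={a,b,c,d}  FIRST[A]={a,b,c}  FIRST[B]={a,c}  FIRST[C]={c}

FIRST(A) = ["a", "b", "c"]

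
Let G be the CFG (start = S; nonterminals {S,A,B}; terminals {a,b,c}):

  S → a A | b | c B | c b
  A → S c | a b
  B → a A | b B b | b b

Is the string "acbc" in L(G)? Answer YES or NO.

Convert to CNF:
  S -> T0 B | T0 T2 | T1 A | b
  A -> S T0 | T1 T2
  B -> T1 A | T2 T2 | T2 X3
  T0 -> c
  T1 -> a
  T2 -> b
  X3 -> B T2

Fill CYK table bottom-up:
  [0..0]={T1}  "a"  orig:{}
  [1..1]={T0}  "c"  orig:{}
  [2..2]={S,T2}  "b"  orig:{S}
  [3..3]={T0}  "c"  orig:{}
  [0..1]=∅  "ac"
  [1..2]={S}  "cb"
  [2..3]={A}  "bc"
  [0..2]=∅  "acb"
  [1..3]={A}  "cbc"
  [0..3]={B,S}  "acbc"

S ∈ T[0,3] ⇒ YES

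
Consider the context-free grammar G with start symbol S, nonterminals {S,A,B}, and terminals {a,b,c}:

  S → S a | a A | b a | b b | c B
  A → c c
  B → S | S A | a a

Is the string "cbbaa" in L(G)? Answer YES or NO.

Convert to CNF:
  S -> S T1 | T0 B | T1 A | T2 T1 | T2 T2
  A -> T0 T0
  B -> S A | S T1 | T0 B | T1 A | T1 T1 | T2 T1 | T2 T2
  T0 -> c
  T1 -> a
  T2 -> b

Fill CYK table bottom-up:
  T[0,0] 'c' = {T0}  orig:{}
  T[1,1] 'b' = {T2}  orig:{}
  T[2,2] 'b' = {T2}  orig:{}
  T[3,3] 'a' = {T1}  orig:{}
  T[4,4] 'a' = {T1}  orig:{}
  T[0,1] 'cb' = ∅
  T[1,2] 'bb' = {B,S}
  T[2,3] 'ba' = {B,S}
  T[3,4] 'aa' = {B}
  T[0,2] 'cbb' = {B,S}
  T[1,3] 'bba' = {B,S}
  T[2,4] 'baa' = {B,S}
  T[0,3] 'cbba' = {B,S}
  T[1,4] 'bbaa' = {B,S}
  T[0,4] 'cbbaa' = {B,S}

S ∈ T[0,4] ⇒ YES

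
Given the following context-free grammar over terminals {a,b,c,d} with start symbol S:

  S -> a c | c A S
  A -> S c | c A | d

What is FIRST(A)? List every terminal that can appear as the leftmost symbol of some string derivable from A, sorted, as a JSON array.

FIRST iteration:
round 1:
  A via A→c A: +{c}
  A via A→d: +{d}
  S via S→a c: +{a}
  S via S→c A S: +{c}
  FIRST[S]={a,c}  FIRST[A]={c,d}
round 2:
  A via A→S c: +{a}
  FIRST[S]={a,c}  FIRST[A]={a,c,d}
round 3: — fixpoint
  FIRST[S]={a,c}  FIRST[A]={a,c,d}

FIRST(A) = ["a", "c", "d"]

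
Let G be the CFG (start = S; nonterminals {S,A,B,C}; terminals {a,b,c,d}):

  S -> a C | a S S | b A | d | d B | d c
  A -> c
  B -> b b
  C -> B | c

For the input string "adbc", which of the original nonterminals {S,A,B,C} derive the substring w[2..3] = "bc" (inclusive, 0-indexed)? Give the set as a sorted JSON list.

CNF form of G:
  S -> T0 A | T1 C | T1 X4 | T2 B | T2 T3 | d
  A -> c
  B -> T0 T0
  C -> T0 T0 | c
  T0 -> b
  T1 -> a
  T2 -> d
  T3 -> c
  X4 -> S S

Fill CYK table bottom-up, restricted to cells inside w[2..3]:
  T[2,2] 'b' = {T0}  orig:{}
  T[3,3] 'c' = {A,C,T3}  orig:{A,C}
  T[2,3] 'bc' = {S}

Original NTs in T[2,3] deriving "bc": ["S"]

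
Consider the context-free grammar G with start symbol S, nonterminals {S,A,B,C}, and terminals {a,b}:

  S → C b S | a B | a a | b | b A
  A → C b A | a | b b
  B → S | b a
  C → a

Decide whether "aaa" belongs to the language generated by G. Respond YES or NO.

CNF form of G:
  S -> C X4 | T0 A | T1 B | T1 T1 | b
  A -> C X2 | T0 T0 | a
  B -> C X3 | T0 A | T0 T1 | T1 B | T1 T1 | b
  C -> a
  T0 -> b
  T1 -> a
  X2 -> T0 A
  X3 -> T0 S
  X4 -> T0 S

CYK table (by increasing span):
  cell(0,0) a: {A,C,T1}  orig:{A,C}
  cell(1,1) a: {A,C,T1}  orig:{A,C}
  cell(2,2) a: {A,C,T1}  orig:{A,C}
  cell(0,1) aa: {B,S}
  cell(1,2) aa: {B,S}
  cell(0,2) aaa: {B,S}

S ∈ T[0,2] ⇒ YES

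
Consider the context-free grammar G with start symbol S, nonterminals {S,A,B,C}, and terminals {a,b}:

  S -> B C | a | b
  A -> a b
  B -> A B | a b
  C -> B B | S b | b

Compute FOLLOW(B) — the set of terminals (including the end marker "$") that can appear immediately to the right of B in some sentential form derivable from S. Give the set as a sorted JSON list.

FIRST iteration:
pass 1:
  A via A→a b: +{a}
  B via B→A B: +{a}
  C via C→B B: +{a}
  C via C→b: +{b}
  S via S→B C: +{a}
  S via S→b: +{b}
  FIRST[S]={a,b}  FIRST[A]={a}  FIRST[B]={a}  FIRST[C]={a,b}
pass 2: (no change)
  FIRST[S]={a,b}  FIRST[A]={a}  FIRST[B]={a}  FIRST[C]={a,b}

Compute FOLLOW by fixpoint:
seed FOLLOW(S) with $
[1]
  B→A B: FOLLOW(A) ⊇ FIRST(B) = {a}; new: +{a}
  C→B B: FOLLOW(B) ⊇ FIRST(B) = {a}; new: +{a}
  C→S b: FOLLOW(S) ⊇ FIRST(b) = {b}; new: +{b}
  S→B C: FOLLOW(B) ⊇ FIRST(C) = {a,b}; new: +{b}
  S→B C: FOLLOW(C) ⊇ FOLLOW(S) ⊇ {$,b}; new: +{$,b}
  S: {$,b}  A: {a}  B: {a,b}  C: {$,b}
[2]
  C→B B: FOLLOW(B) ⊇ FOLLOW(C) ⊇ {$,b}; new: +{$}
  S: {$,b}  A: {a}  B: {$,a,b}  C: {$,b}
[3] (no change)
  S: {$,b}  A: {a}  B: {$,a,b}  C: {$,b}

FOLLOW(B) = ["$", "a", "b"]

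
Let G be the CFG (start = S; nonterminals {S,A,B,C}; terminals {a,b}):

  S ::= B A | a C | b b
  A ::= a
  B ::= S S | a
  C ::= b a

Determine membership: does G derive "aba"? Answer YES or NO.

CNF form of G:
  S -> B A | T0 T0 | T1 C
  A -> a
  B -> S S | a
  C -> T0 T1
  T0 -> b
  T1 -> a

CYK table (by increasing span):
  [0..0]={A,B,T1}  "a"  orig:{A,B}
  [1..1]={T0}  "b"  orig:{}
  [2..2]={A,B,T1}  "a"  orig:{A,B}
  [0..1]=∅  "ab"
  [1..2]={C}  "ba"
  [0..2]={S}  "aba"

S ∈ T[0,2] ⇒ YES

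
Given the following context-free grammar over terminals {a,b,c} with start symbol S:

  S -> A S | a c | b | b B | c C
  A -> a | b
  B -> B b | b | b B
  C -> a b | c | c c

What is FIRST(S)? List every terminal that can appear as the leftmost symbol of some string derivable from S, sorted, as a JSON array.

Compute FIRST by fixpoint:
round 1:
  A via A→a: +{a}
  A via A→b: +{b}
  B via B→b: +{b}
  C via C→a b: +{a}
  C via C→c: +{c}
  S via S→A S: +{a,b}
  S via S→c C: +{c}
  FIRST[S]={a,b,c}  FIRST[A]={a,b}  FIRST[B]={b}  FIRST[C]={a,c}
round 2: (stable)
  FIRST[S]={a,b,c}  FIRST[A]={a,b}  FIRST[B]={b}  FIRST[C]={a,c}

FIRST(S) = ["a", "b", "c"]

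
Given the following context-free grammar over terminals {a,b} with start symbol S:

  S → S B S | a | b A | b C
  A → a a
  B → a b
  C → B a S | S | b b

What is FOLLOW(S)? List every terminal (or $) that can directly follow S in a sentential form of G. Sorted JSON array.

FIRST sets, iterate to fixpoint:
round 1:
  A via A→a a: +{a}
  B via B→a b: +{a}
  C via C→B a S: +{a}
  C via C→b b: +{b}
  S via S→a: +{a}
  S via S→b A: +{b}
  FIRST[S]={a,b}  FIRST[A]={a}  FIRST[B]={a}  FIRST[C]={a,b}
round 2: (stable)
  FIRST[S]={a,b}  FIRST[A]={a}  FIRST[B]={a}  FIRST[C]={a,b}

FOLLOW iteration:
FOLLOW(S) := {$}
iter 1:
  C→B a S: FOLLOW(B) ⊇ FIRST(a) = {a}; new: +{a}
  S→S B S: FOLLOW(S) ⊇ FIRST(B) = {a}; new: +{a}
  S→S B S: FOLLOW(B) ⊇ FIRST(S) = {a,b}; new: +{b}
  S→b A: FOLLOW(A) ⊇ FOLLOW(S) ⊇ {$,a}; new: +{$,a}
  S→b C: FOLLOW(C) ⊇ FOLLOW(S) ⊇ {$,a}; new: +{$,a}
  FOLLOW[S]={$,a}  FOLLOW[A]={$,a}  FOLLOW[B]={a,b}  FOLLOW[C]={$,a}
iter 2: (stable)
  FOLLOW[S]={$,a}  FOLLOW[A]={$,a}  FOLLOW[B]={a,b}  FOLLOW[C]={$,a}

FOLLOW(S) = ["$", "a"]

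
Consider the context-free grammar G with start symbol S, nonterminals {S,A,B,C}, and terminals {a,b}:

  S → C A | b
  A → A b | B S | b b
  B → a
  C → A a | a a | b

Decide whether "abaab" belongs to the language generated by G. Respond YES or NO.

CNF form of G:
  S -> C A | b
  A -> A T0 | B S | T0 T0
  B -> a
  C -> A T1 | T1 T1 | b
  T0 -> b
  T1 -> a

CYK table (by increasing span):
  cell(0,0) a: {B,T1}  orig:{B}
  cell(1,1) b: {C,S,T0}  orig:{C,S}
  cell(2,2) a: {B,T1}  orig:{B}
  cell(3,3) a: {B,T1}  orig:{B}
  cell(4,4) b: {C,S,T0}  orig:{C,S}
  cell(0,1) ab: {A}
  cell(1,2) ba: ∅
  cell(2,3) aa: {C}
  cell(3,4) ab: {A}
  cell(0,2) aba: {C}
  cell(1,3) baa: ∅
  cell(2,4) aab: ∅
  cell(0,3) abaa: ∅
  cell(1,4) baab: ∅
  cell(0,4) abaab: {S}

S ∈ T[0,4] ⇒ YES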